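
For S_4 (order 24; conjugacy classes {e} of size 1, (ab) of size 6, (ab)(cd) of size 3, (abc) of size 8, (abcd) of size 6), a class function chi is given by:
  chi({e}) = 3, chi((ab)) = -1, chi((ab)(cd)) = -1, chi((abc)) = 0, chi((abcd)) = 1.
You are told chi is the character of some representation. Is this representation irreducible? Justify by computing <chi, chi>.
Irreducible: <chi, chi> = 1.

Details: <chi, chi> = (1/|G|) sum_C |C| * |chi(C)|^2 = (1/24)[1*|3|^2 + 6*|-1|^2 + 3*|-1|^2 + 8*|0|^2 + 6*|1|^2]
  = (1/24)[(9) + (6) + (3) + (0) + (6)] = 24/24 = 1.
A character is irreducible iff <chi, chi> = 1, so this representation is irreducible.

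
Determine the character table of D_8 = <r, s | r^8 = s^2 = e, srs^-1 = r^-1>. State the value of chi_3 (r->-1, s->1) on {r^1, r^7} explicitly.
Conjugacy classes: {e} of size 1, {r^4} of size 1, {r^1, r^7} of size 2, {r^2, r^6} of size 2, {r^3, r^5} of size 2, {s, sr^2, ...} of size 4, {sr, sr^3, ...} of size 4.
Character table:
  irrep \ class              {e} (size 1)  {r^4} (size 1)  {r^1, r^7} (size 2)  {r^2, r^6} (size 2)  {r^3, r^5} (size 2)  {s, sr^2, ...} (size 4)  {sr, sr^3, ...} (size 4)
  chi_1 (triv)               1             1               1                    1                    1                    1                        1                       
  chi_2 (sign: r->1, s->-1)  1             1               1                    1                    1                    -1                       -1                      
  chi_3 (r->-1, s->1)        1             1               -1                   1                    -1                   1                        -1                      
  chi_4 (r->-1, s->-1)       1             1               -1                   1                    -1                   -1                       1                       
  chi_5 (2d, j=1)            2             -2              sqrt(2)              0                    -sqrt(2)             0                        0                       
  chi_6 (2d, j=2)            2             2               0                    -2                   0                    0                        0                       
  chi_7 (2d, j=3)            2             -2              -sqrt(2)             0                    sqrt(2)              0                        0                       

Spot check: chi_3 (r->-1, s->1) on {r^1, r^7} = -1.

Derivation: D_8 has order 2*8 = 16 with 7 conjugacy classes, hence 7 irreducibles. Sum of squared dims 1 + 1 + 1 + 1 + 4 + 4 + 4 = 16 = |G|. Linear characters come from the abelianisation; the 2-dimensional irreps have character r^k -> 2*cos(2*pi*j*k/8), reflections -> 0.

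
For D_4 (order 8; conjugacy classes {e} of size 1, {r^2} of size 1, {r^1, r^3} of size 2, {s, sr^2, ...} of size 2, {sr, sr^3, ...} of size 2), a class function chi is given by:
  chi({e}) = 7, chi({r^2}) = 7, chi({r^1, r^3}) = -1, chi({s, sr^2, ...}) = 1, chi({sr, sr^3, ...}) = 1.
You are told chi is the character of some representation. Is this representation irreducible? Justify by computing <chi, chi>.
Not irreducible (reducible): <chi, chi> = 13 > 1.

Explanation: <chi, chi> = (1/|G|) sum_C |C| * |chi(C)|^2 = (1/8)[1*|7|^2 + 1*|7|^2 + 2*|-1|^2 + 2*|1|^2 + 2*|1|^2]
  = (1/8)[(49) + (49) + (2) + (2) + (2)] = 104/8 = 13.
A character is irreducible iff <chi, chi> = 1, so this representation is reducible.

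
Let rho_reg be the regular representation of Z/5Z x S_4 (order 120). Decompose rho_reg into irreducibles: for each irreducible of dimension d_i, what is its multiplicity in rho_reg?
Each irreducible V_i of dimension d_i appears with multiplicity d_i, i.e. rho_reg = (direct sum over all irreducibles V_i) d_i V_i. The irreducible dimensions for Z/5Z x S_4 are 1, 1, 1, 1, 1, 1, 1, 1, 1, 1, 2, 2, 2, 2, 2, 3, 3, 3, 3, 3, 3, 3, 3, 3, 3: 10 irreducibles of dimension 1, each with multiplicity 1; 5 irreducibles of dimension 2, each with multiplicity 2; 10 irreducibles of dimension 3, each with multiplicity 3. Total dimension 10*1*1 + 5*2*2 + 10*3*3 = 120 = |G|.

Explanation: General theorem: in the regular representation of a finite group G, each irreducible appears with multiplicity equal to its dimension. Check: dim(rho_reg) = sum d_i^2 = 1 + 1 + 1 + 1 + 1 + 1 + 1 + 1 + 1 + 1 + 4 + 4 + 4 + 4 + 4 + 9 + 9 + 9 + 9 + 9 + 9 + 9 + 9 + 9 + 9 = 120 = |G|.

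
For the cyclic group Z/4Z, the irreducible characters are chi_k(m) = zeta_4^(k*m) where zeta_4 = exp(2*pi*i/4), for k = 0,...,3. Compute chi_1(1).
chi_1(1) = zeta_4^1 = I

Argument: chi_1(1) = zeta_4^(1*1) = zeta_4^1. Since zeta_4^4 = 1, this equals zeta_4^1 = exp(2*pi*i*1/4) = I.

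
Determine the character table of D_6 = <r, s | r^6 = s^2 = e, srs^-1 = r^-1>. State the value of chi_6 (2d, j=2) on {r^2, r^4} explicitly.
Conjugacy classes: {e} of size 1, {r^3} of size 1, {r^1, r^5} of size 2, {r^2, r^4} of size 2, {s, sr^2, ...} of size 3, {sr, sr^3, ...} of size 3.
Character table:
  irrep \ class              {e} (size 1)  {r^3} (size 1)  {r^1, r^5} (size 2)  {r^2, r^4} (size 2)  {s, sr^2, ...} (size 3)  {sr, sr^3, ...} (size 3)
  chi_1 (triv)               1             1               1                    1                    1                        1                       
  chi_2 (sign: r->1, s->-1)  1             1               1                    1                    -1                       -1                      
  chi_3 (r->-1, s->1)        1             -1              -1                   1                    1                        -1                      
  chi_4 (r->-1, s->-1)       1             -1              -1                   1                    -1                       1                       
  chi_5 (2d, j=1)            2             -2              1                    -1                   0                        0                       
  chi_6 (2d, j=2)            2             2               -1                   -1                   0                        0                       

Spot check: chi_6 (2d, j=2) on {r^2, r^4} = -1.

Reasoning: D_6 has order 2*6 = 12 with 6 conjugacy classes, hence 6 irreducibles. Sum of squared dims 1 + 1 + 1 + 1 + 4 + 4 = 12 = |G|. Linear characters come from the abelianisation; the 2-dimensional irreps have character r^k -> 2*cos(2*pi*j*k/6), reflections -> 0.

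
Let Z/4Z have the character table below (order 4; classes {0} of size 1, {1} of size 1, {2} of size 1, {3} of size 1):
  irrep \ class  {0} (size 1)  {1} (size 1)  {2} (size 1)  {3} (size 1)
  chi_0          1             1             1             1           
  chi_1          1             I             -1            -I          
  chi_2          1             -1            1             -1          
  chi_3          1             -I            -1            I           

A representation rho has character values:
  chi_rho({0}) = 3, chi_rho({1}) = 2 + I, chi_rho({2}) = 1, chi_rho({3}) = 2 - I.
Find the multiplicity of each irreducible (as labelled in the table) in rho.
Multiplicities: chi_0: 2, chi_1: 1, chi_2: 0, chi_3: 0.

Explanation: Use <chi_rho, chi> = (1/|G|) sum_C |C| * chi_rho(C) * conj(chi(C)) with |G| = 4 for each irreducible chi in the table:
  <chi_rho, chi_0> = (1/4)[1*(3)*conj(1) + 1*(2 + I)*conj(1) + 1*(1)*conj(1) + 1*(2 - I)*conj(1)]
      = (1/4)[(3) + (2 + I) + (1) + (2 - I)] = 8/4 = 2
  <chi_rho, chi_1> = (1/4)[1*(3)*conj(1) + 1*(2 + I)*conj(I) + 1*(1)*conj(-1) + 1*(2 - I)*conj(-I)]
      = (1/4)[(3) + (1 - 2*I) + (-1) + (1 + 2*I)] = 4/4 = 1
  <chi_rho, chi_2> = (1/4)[1*(3)*conj(1) + 1*(2 + I)*conj(-1) + 1*(1)*conj(1) + 1*(2 - I)*conj(-1)]
      = (1/4)[(3) + (-2 - I) + (1) + (-2 + I)] = 0/4 = 0
  <chi_rho, chi_3> = (1/4)[1*(3)*conj(1) + 1*(2 + I)*conj(-I) + 1*(1)*conj(-1) + 1*(2 - I)*conj(I)]
      = (1/4)[(3) + (-1 + 2*I) + (-1) + (-1 - 2*I)] = 0/4 = 0
(Exp terms are combined using exp(i*s)*conj(exp(i*t)) = exp(i*(s-t)), and sums of them are collapsed using the identity that for every m > 1 the m distinct m-th roots of unity sum to 0, e.g. 1 + exp(2*I*pi/3) + exp(-2*I*pi/3) = 0.)
Dimension check: dim(rho) = sum (mult * dim) = 2*1 + 1*1 + 0*1 + 0*1 = 3 = chi_rho(e) = 3.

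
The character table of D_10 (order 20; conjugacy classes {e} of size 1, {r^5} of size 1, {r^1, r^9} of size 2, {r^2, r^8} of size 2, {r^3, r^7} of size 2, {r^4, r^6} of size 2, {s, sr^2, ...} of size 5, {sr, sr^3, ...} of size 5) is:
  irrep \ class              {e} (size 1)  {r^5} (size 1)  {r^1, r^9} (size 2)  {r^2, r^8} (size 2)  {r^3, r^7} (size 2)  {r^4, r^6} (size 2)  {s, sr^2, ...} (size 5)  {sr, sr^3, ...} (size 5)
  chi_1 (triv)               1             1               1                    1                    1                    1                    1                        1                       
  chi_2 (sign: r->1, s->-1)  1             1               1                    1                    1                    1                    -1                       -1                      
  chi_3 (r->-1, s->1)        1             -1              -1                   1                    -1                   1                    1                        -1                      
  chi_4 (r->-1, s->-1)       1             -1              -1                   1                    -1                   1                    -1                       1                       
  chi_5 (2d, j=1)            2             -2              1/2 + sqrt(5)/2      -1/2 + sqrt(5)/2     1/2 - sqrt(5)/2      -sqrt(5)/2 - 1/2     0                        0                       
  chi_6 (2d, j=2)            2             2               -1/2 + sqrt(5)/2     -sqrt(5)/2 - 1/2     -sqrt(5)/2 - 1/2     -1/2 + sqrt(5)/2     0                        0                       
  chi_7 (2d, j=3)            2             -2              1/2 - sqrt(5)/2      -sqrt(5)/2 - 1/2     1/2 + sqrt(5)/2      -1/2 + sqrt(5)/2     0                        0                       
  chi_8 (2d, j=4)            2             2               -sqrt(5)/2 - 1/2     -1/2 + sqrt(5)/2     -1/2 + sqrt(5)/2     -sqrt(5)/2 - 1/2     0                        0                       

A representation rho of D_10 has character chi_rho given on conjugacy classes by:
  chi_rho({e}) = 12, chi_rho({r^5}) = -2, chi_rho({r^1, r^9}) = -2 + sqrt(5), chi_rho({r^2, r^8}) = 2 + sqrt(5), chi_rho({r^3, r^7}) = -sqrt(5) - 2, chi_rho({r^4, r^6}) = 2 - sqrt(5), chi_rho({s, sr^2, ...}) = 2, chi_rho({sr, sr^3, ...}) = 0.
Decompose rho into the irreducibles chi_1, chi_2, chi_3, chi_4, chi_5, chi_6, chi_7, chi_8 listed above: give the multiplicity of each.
Multiplicities: chi_1: 1, chi_2: 0, chi_3: 2, chi_4: 1, chi_5: 2, chi_6: 1, chi_7: 0, chi_8: 1.

Reasoning: Use <chi_rho, chi> = (1/|G|) sum_C |C| * chi_rho(C) * conj(chi(C)) with |G| = 20 for each irreducible chi in the table:
  <chi_rho, chi_1> = (1/20)[1*(12)*conj(1) + 1*(-2)*conj(1) + 2*(-2 + sqrt(5))*conj(1) + 2*(2 + sqrt(5))*conj(1) + 2*(-sqrt(5) - 2)*conj(1) + 2*(2 - sqrt(5))*conj(1) + 5*(2)*conj(1) + 5*(0)*conj(1)]
      = (1/20)[(12) + (-2) + (-4 + 2*sqrt(5)) + (4 + 2*sqrt(5)) + (-2*sqrt(5) - 4) + (4 - 2*sqrt(5)) + (10) + (0)] = 20/20 = 1
  <chi_rho, chi_2> = (1/20)[1*(12)*conj(1) + 1*(-2)*conj(1) + 2*(-2 + sqrt(5))*conj(1) + 2*(2 + sqrt(5))*conj(1) + 2*(-sqrt(5) - 2)*conj(1) + 2*(2 - sqrt(5))*conj(1) + 5*(2)*conj(-1) + 5*(0)*conj(-1)]
      = (1/20)[(12) + (-2) + (-4 + 2*sqrt(5)) + (4 + 2*sqrt(5)) + (-2*sqrt(5) - 4) + (4 - 2*sqrt(5)) + (-10) + (0)] = 0/20 = 0
  <chi_rho, chi_3> = (1/20)[1*(12)*conj(1) + 1*(-2)*conj(-1) + 2*(-2 + sqrt(5))*conj(-1) + 2*(2 + sqrt(5))*conj(1) + 2*(-sqrt(5) - 2)*conj(-1) + 2*(2 - sqrt(5))*conj(1) + 5*(2)*conj(1) + 5*(0)*conj(-1)]
      = (1/20)[(12) + (2) + (4 - 2*sqrt(5)) + (4 + 2*sqrt(5)) + (4 + 2*sqrt(5)) + (4 - 2*sqrt(5)) + (10) + (0)] = 40/20 = 2
  <chi_rho, chi_4> = (1/20)[1*(12)*conj(1) + 1*(-2)*conj(-1) + 2*(-2 + sqrt(5))*conj(-1) + 2*(2 + sqrt(5))*conj(1) + 2*(-sqrt(5) - 2)*conj(-1) + 2*(2 - sqrt(5))*conj(1) + 5*(2)*conj(-1) + 5*(0)*conj(1)]
      = (1/20)[(12) + (2) + (4 - 2*sqrt(5)) + (4 + 2*sqrt(5)) + (4 + 2*sqrt(5)) + (4 - 2*sqrt(5)) + (-10) + (0)] = 20/20 = 1
  <chi_rho, chi_5> = (1/20)[1*(12)*conj(2) + 1*(-2)*conj(-2) + 2*(-2 + sqrt(5))*conj(1/2 + sqrt(5)/2) + 2*(2 + sqrt(5))*conj(-1/2 + sqrt(5)/2) + 2*(-sqrt(5) - 2)*conj(1/2 - sqrt(5)/2) + 2*(2 - sqrt(5))*conj(-sqrt(5)/2 - 1/2) + 5*(2)*conj(0) + 5*(0)*conj(0)]
      = (1/20)[(24) + (4) + (3 - sqrt(5)) + (sqrt(5) + 3) + (sqrt(5) + 3) + (3 - sqrt(5)) + (0) + (0)] = 40/20 = 2
  <chi_rho, chi_6> = (1/20)[1*(12)*conj(2) + 1*(-2)*conj(2) + 2*(-2 + sqrt(5))*conj(-1/2 + sqrt(5)/2) + 2*(2 + sqrt(5))*conj(-sqrt(5)/2 - 1/2) + 2*(-sqrt(5) - 2)*conj(-sqrt(5)/2 - 1/2) + 2*(2 - sqrt(5))*conj(-1/2 + sqrt(5)/2) + 5*(2)*conj(0) + 5*(0)*conj(0)]
      = (1/20)[(24) + (-4) + (7 - 3*sqrt(5)) + (-7 - 3*sqrt(5)) + (3*sqrt(5) + 7) + (-7 + 3*sqrt(5)) + (0) + (0)] = 20/20 = 1
  <chi_rho, chi_7> = (1/20)[1*(12)*conj(2) + 1*(-2)*conj(-2) + 2*(-2 + sqrt(5))*conj(1/2 - sqrt(5)/2) + 2*(2 + sqrt(5))*conj(-sqrt(5)/2 - 1/2) + 2*(-sqrt(5) - 2)*conj(1/2 + sqrt(5)/2) + 2*(2 - sqrt(5))*conj(-1/2 + sqrt(5)/2) + 5*(2)*conj(0) + 5*(0)*conj(0)]
      = (1/20)[(24) + (4) + (-7 + 3*sqrt(5)) + (-7 - 3*sqrt(5)) + (-7 - 3*sqrt(5)) + (-7 + 3*sqrt(5)) + (0) + (0)] = 0/20 = 0
  <chi_rho, chi_8> = (1/20)[1*(12)*conj(2) + 1*(-2)*conj(2) + 2*(-2 + sqrt(5))*conj(-sqrt(5)/2 - 1/2) + 2*(2 + sqrt(5))*conj(-1/2 + sqrt(5)/2) + 2*(-sqrt(5) - 2)*conj(-1/2 + sqrt(5)/2) + 2*(2 - sqrt(5))*conj(-sqrt(5)/2 - 1/2) + 5*(2)*conj(0) + 5*(0)*conj(0)]
      = (1/20)[(24) + (-4) + (-3 + sqrt(5)) + (sqrt(5) + 3) + (-3 - sqrt(5)) + (3 - sqrt(5)) + (0) + (0)] = 20/20 = 1
Dimension check: dim(rho) = sum (mult * dim) = 1*1 + 0*1 + 2*1 + 1*1 + 2*2 + 1*2 + 0*2 + 1*2 = 12 = chi_rho(e) = 12.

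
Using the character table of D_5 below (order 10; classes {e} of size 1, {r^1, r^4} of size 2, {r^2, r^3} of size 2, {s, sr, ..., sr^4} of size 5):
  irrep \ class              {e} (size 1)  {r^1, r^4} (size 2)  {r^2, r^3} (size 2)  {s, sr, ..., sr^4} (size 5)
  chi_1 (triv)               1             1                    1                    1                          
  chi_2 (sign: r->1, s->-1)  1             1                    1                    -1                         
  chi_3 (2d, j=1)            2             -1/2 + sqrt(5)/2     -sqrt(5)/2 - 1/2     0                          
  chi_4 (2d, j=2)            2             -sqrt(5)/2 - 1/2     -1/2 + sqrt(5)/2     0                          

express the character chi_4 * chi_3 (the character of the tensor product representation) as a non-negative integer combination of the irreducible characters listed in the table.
chi_4 tensor chi_3 = chi_3 + chi_4 (all other irreducibles have multiplicity 0).

Justification: The character of a tensor product is the pointwise product (chi_4 * chi_3)(C) = chi_4(C) * chi_3(C):
  {e}: (2)*(2), {r^1, r^4}: (-sqrt(5)/2 - 1/2)*(-1/2 + sqrt(5)/2), {r^2, r^3}: (-1/2 + sqrt(5)/2)*(-sqrt(5)/2 - 1/2), {s, sr, ..., sr^4}: (0)*(0)
so (chi_4 * chi_3) takes values
  {e} -> 4, {r^1, r^4} -> -1, {r^2, r^3} -> -1, {s, sr, ..., sr^4} -> 0.
Now take the inner product of this character with each irreducible chi from the table, <chi_4*chi_3, chi> = (1/10) sum_C |C| (chi_4*chi_3)(C) conj(chi(C)):
  <chi_4*chi_3, chi_1> = (1/10)[1*(4)*conj(1) + 2*(-1)*conj(1) + 2*(-1)*conj(1) + 5*(0)*conj(1)]
      = (1/10)[(4) + (-2) + (-2) + (0)] = 0/10 = 0
  <chi_4*chi_3, chi_2> = (1/10)[1*(4)*conj(1) + 2*(-1)*conj(1) + 2*(-1)*conj(1) + 5*(0)*conj(-1)]
      = (1/10)[(4) + (-2) + (-2) + (0)] = 0/10 = 0
  <chi_4*chi_3, chi_3> = (1/10)[1*(4)*conj(2) + 2*(-1)*conj(-1/2 + sqrt(5)/2) + 2*(-1)*conj(-sqrt(5)/2 - 1/2) + 5*(0)*conj(0)]
      = (1/10)[(8) + (1 - sqrt(5)) + (1 + sqrt(5)) + (0)] = 10/10 = 1
  <chi_4*chi_3, chi_4> = (1/10)[1*(4)*conj(2) + 2*(-1)*conj(-sqrt(5)/2 - 1/2) + 2*(-1)*conj(-1/2 + sqrt(5)/2) + 5*(0)*conj(0)]
      = (1/10)[(8) + (1 + sqrt(5)) + (1 - sqrt(5)) + (0)] = 10/10 = 1
Hence the multiplicities are chi_3: 1, chi_4: 1. Dimension check: dim(chi_4)*dim(chi_3) = 2*2 = 4 and sum (mult * dim) = 1*2 + 1*2 = 4.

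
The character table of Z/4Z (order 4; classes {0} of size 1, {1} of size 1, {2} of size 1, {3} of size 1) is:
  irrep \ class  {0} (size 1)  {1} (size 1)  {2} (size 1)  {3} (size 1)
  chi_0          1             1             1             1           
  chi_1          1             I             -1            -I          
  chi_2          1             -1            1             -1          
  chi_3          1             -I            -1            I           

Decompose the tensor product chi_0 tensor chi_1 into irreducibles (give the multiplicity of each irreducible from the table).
chi_0 tensor chi_1 = chi_1 (all other irreducibles have multiplicity 0).

Why: The character of a tensor product is the pointwise product (chi_0 * chi_1)(C) = chi_0(C) * chi_1(C):
  {0}: (1)*(1), {1}: (1)*(I), {2}: (1)*(-1), {3}: (1)*(-I)
so (chi_0 * chi_1) takes values
  {0} -> 1, {1} -> I, {2} -> -1, {3} -> -I.
Now take the inner product of this character with each irreducible chi from the table, <chi_0*chi_1, chi> = (1/4) sum_C |C| (chi_0*chi_1)(C) conj(chi(C)):
  <chi_0*chi_1, chi_0> = (1/4)[1*(1)*conj(1) + 1*(I)*conj(1) + 1*(-1)*conj(1) + 1*(-I)*conj(1)]
      = (1/4)[(1) + (I) + (-1) + (-I)] = 0/4 = 0
  <chi_0*chi_1, chi_1> = (1/4)[1*(1)*conj(1) + 1*(I)*conj(I) + 1*(-1)*conj(-1) + 1*(-I)*conj(-I)]
      = (1/4)[(1) + (1) + (1) + (1)] = 4/4 = 1
  <chi_0*chi_1, chi_2> = (1/4)[1*(1)*conj(1) + 1*(I)*conj(-1) + 1*(-1)*conj(1) + 1*(-I)*conj(-1)]
      = (1/4)[(1) + (-I) + (-1) + (I)] = 0/4 = 0
  <chi_0*chi_1, chi_3> = (1/4)[1*(1)*conj(1) + 1*(I)*conj(-I) + 1*(-1)*conj(-1) + 1*(-I)*conj(I)]
      = (1/4)[(1) + (-1) + (1) + (-1)] = 0/4 = 0
(Exp terms are combined using exp(i*s)*conj(exp(i*t)) = exp(i*(s-t)), and sums of them are collapsed using the identity that for every m > 1 the m distinct m-th roots of unity sum to 0, e.g. 1 + exp(2*I*pi/3) + exp(-2*I*pi/3) = 0.)
Hence the multiplicities are chi_1: 1. Dimension check: dim(chi_0)*dim(chi_1) = 1*1 = 1 and sum (mult * dim) = 1*1 = 1.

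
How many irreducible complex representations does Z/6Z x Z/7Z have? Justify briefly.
42

Why: The number of irreducible complex representations of a finite group equals its number of conjugacy classes. Z/6Z x Z/7Z is abelian of order 42, so every element is its own conjugacy class: 42 classes, so Z/6Z x Z/7Z (order 42) has exactly 42 irreducible complex representations.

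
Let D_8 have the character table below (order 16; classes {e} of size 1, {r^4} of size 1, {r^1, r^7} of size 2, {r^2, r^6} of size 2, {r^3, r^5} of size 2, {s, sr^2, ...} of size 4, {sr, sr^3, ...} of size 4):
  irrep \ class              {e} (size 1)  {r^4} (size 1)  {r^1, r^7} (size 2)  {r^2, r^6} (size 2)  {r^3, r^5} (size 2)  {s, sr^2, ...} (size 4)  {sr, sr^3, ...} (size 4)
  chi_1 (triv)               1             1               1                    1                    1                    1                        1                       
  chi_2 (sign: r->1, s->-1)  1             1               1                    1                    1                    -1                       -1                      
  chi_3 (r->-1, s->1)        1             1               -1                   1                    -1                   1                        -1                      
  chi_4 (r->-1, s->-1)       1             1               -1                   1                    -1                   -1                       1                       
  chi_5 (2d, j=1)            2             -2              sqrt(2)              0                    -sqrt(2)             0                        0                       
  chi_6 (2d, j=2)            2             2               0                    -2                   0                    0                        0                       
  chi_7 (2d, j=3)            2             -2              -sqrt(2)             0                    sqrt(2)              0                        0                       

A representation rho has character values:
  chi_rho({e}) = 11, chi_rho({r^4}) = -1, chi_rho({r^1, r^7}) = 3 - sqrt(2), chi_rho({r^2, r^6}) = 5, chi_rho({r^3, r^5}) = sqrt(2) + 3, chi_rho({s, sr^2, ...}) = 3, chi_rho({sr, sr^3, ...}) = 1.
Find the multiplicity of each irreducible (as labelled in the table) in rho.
Multiplicities: chi_1: 3, chi_2: 1, chi_3: 1, chi_4: 0, chi_5: 1, chi_6: 0, chi_7: 2.

Derivation: Use <chi_rho, chi> = (1/|G|) sum_C |C| * chi_rho(C) * conj(chi(C)) with |G| = 16 for each irreducible chi in the table:
  <chi_rho, chi_1> = (1/16)[1*(11)*conj(1) + 1*(-1)*conj(1) + 2*(3 - sqrt(2))*conj(1) + 2*(5)*conj(1) + 2*(sqrt(2) + 3)*conj(1) + 4*(3)*conj(1) + 4*(1)*conj(1)]
      = (1/16)[(11) + (-1) + (6 - 2*sqrt(2)) + (10) + (2*sqrt(2) + 6) + (12) + (4)] = 48/16 = 3
  <chi_rho, chi_2> = (1/16)[1*(11)*conj(1) + 1*(-1)*conj(1) + 2*(3 - sqrt(2))*conj(1) + 2*(5)*conj(1) + 2*(sqrt(2) + 3)*conj(1) + 4*(3)*conj(-1) + 4*(1)*conj(-1)]
      = (1/16)[(11) + (-1) + (6 - 2*sqrt(2)) + (10) + (2*sqrt(2) + 6) + (-12) + (-4)] = 16/16 = 1
  <chi_rho, chi_3> = (1/16)[1*(11)*conj(1) + 1*(-1)*conj(1) + 2*(3 - sqrt(2))*conj(-1) + 2*(5)*conj(1) + 2*(sqrt(2) + 3)*conj(-1) + 4*(3)*conj(1) + 4*(1)*conj(-1)]
      = (1/16)[(11) + (-1) + (-6 + 2*sqrt(2)) + (10) + (-6 - 2*sqrt(2)) + (12) + (-4)] = 16/16 = 1
  <chi_rho, chi_4> = (1/16)[1*(11)*conj(1) + 1*(-1)*conj(1) + 2*(3 - sqrt(2))*conj(-1) + 2*(5)*conj(1) + 2*(sqrt(2) + 3)*conj(-1) + 4*(3)*conj(-1) + 4*(1)*conj(1)]
      = (1/16)[(11) + (-1) + (-6 + 2*sqrt(2)) + (10) + (-6 - 2*sqrt(2)) + (-12) + (4)] = 0/16 = 0
  <chi_rho, chi_5> = (1/16)[1*(11)*conj(2) + 1*(-1)*conj(-2) + 2*(3 - sqrt(2))*conj(sqrt(2)) + 2*(5)*conj(0) + 2*(sqrt(2) + 3)*conj(-sqrt(2)) + 4*(3)*conj(0) + 4*(1)*conj(0)]
      = (1/16)[(22) + (2) + (-4 + 6*sqrt(2)) + (0) + (-6*sqrt(2) - 4) + (0) + (0)] = 16/16 = 1
  <chi_rho, chi_6> = (1/16)[1*(11)*conj(2) + 1*(-1)*conj(2) + 2*(3 - sqrt(2))*conj(0) + 2*(5)*conj(-2) + 2*(sqrt(2) + 3)*conj(0) + 4*(3)*conj(0) + 4*(1)*conj(0)]
      = (1/16)[(22) + (-2) + (0) + (-20) + (0) + (0) + (0)] = 0/16 = 0
  <chi_rho, chi_7> = (1/16)[1*(11)*conj(2) + 1*(-1)*conj(-2) + 2*(3 - sqrt(2))*conj(-sqrt(2)) + 2*(5)*conj(0) + 2*(sqrt(2) + 3)*conj(sqrt(2)) + 4*(3)*conj(0) + 4*(1)*conj(0)]
      = (1/16)[(22) + (2) + (4 - 6*sqrt(2)) + (0) + (4 + 6*sqrt(2)) + (0) + (0)] = 32/16 = 2
Dimension check: dim(rho) = sum (mult * dim) = 3*1 + 1*1 + 1*1 + 0*1 + 1*2 + 0*2 + 2*2 = 11 = chi_rho(e) = 11.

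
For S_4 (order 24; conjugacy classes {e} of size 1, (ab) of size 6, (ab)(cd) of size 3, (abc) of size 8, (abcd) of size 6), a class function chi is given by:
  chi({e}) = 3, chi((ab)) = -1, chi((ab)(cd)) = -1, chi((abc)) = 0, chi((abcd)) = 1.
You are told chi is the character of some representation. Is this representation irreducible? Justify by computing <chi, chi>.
Irreducible: <chi, chi> = 1.

Working: <chi, chi> = (1/|G|) sum_C |C| * |chi(C)|^2 = (1/24)[1*|3|^2 + 6*|-1|^2 + 3*|-1|^2 + 8*|0|^2 + 6*|1|^2]
  = (1/24)[(9) + (6) + (3) + (0) + (6)] = 24/24 = 1.
A character is irreducible iff <chi, chi> = 1, so this representation is irreducible.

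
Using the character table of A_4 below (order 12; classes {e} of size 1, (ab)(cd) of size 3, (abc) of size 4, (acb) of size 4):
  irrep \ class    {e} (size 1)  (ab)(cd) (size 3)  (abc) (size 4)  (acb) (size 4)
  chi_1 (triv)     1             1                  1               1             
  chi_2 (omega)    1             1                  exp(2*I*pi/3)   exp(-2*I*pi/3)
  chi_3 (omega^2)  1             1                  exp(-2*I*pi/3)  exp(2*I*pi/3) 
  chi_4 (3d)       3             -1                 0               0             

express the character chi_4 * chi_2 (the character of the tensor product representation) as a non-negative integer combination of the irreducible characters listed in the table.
chi_4 tensor chi_2 = chi_4 (all other irreducibles have multiplicity 0).

Why: The character of a tensor product is the pointwise product (chi_4 * chi_2)(C) = chi_4(C) * chi_2(C):
  {e}: (3)*(1), (ab)(cd): (-1)*(1), (abc): (0)*(exp(2*I*pi/3)), (acb): (0)*(exp(-2*I*pi/3))
so (chi_4 * chi_2) takes values
  {e} -> 3, (ab)(cd) -> -1, (abc) -> 0, (acb) -> 0.
Now take the inner product of this character with each irreducible chi from the table, <chi_4*chi_2, chi> = (1/12) sum_C |C| (chi_4*chi_2)(C) conj(chi(C)):
  <chi_4*chi_2, chi_1> = (1/12)[1*(3)*conj(1) + 3*(-1)*conj(1) + 4*(0)*conj(1) + 4*(0)*conj(1)]
      = (1/12)[(3) + (-3) + (0) + (0)] = 0/12 = 0
  <chi_4*chi_2, chi_2> = (1/12)[1*(3)*conj(1) + 3*(-1)*conj(1) + 4*(0)*conj(exp(2*I*pi/3)) + 4*(0)*conj(exp(-2*I*pi/3))]
      = (1/12)[(3) + (-3) + (0) + (0)] = 0/12 = 0
  <chi_4*chi_2, chi_3> = (1/12)[1*(3)*conj(1) + 3*(-1)*conj(1) + 4*(0)*conj(exp(-2*I*pi/3)) + 4*(0)*conj(exp(2*I*pi/3))]
      = (1/12)[(3) + (-3) + (0) + (0)] = 0/12 = 0
  <chi_4*chi_2, chi_4> = (1/12)[1*(3)*conj(3) + 3*(-1)*conj(-1) + 4*(0)*conj(0) + 4*(0)*conj(0)]
      = (1/12)[(9) + (3) + (0) + (0)] = 12/12 = 1
(Exp terms are combined using exp(i*s)*conj(exp(i*t)) = exp(i*(s-t)), and sums of them are collapsed using the identity that for every m > 1 the m distinct m-th roots of unity sum to 0, e.g. 1 + exp(2*I*pi/3) + exp(-2*I*pi/3) = 0.)
Hence the multiplicities are chi_4: 1. Dimension check: dim(chi_4)*dim(chi_2) = 3*1 = 3 and sum (mult * dim) = 1*3 = 3.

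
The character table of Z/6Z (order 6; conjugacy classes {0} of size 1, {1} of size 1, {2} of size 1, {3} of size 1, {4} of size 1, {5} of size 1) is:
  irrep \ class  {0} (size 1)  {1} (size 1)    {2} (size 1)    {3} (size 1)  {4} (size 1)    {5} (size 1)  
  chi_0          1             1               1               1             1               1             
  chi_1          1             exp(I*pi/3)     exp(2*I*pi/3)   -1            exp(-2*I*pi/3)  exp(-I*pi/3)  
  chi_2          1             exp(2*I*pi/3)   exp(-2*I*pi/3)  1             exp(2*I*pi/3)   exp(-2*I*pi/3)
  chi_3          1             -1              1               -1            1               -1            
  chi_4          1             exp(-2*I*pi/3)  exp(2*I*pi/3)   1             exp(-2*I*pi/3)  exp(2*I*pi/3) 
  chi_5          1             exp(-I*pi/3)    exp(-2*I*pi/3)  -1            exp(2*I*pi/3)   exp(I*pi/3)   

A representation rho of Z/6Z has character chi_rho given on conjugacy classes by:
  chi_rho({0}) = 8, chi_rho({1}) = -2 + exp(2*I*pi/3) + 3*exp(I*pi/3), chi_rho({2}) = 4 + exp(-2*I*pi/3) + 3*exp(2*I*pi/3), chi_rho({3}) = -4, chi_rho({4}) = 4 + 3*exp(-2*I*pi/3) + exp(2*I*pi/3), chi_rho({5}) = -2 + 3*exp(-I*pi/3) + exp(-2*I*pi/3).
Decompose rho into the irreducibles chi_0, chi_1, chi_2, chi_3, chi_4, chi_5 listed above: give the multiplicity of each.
Multiplicities: chi_0: 1, chi_1: 3, chi_2: 1, chi_3: 3, chi_4: 0, chi_5: 0.

Use <chi_rho, chi> = (1/|G|) sum_C |C| * chi_rho(C) * conj(chi(C)) with |G| = 6 for each irreducible chi in the table:
  <chi_rho, chi_0> = (1/6)[1*(8)*conj(1) + 1*(-2 + exp(2*I*pi/3) + 3*exp(I*pi/3))*conj(1) + 1*(4 + exp(-2*I*pi/3) + 3*exp(2*I*pi/3))*conj(1) + 1*(-4)*conj(1) + 1*(4 + 3*exp(-2*I*pi/3) + exp(2*I*pi/3))*conj(1) + 1*(-2 + 3*exp(-I*pi/3) + exp(-2*I*pi/3))*conj(1)]
      = (1/6)[(8) + (-2 + exp(2*I*pi/3) + 3*exp(I*pi/3)) + (4 + exp(-2*I*pi/3) + 3*exp(2*I*pi/3)) + (-4) + (4 + 3*exp(-2*I*pi/3) + exp(2*I*pi/3)) + (-2 + 3*exp(-I*pi/3) + exp(-2*I*pi/3))] = 6/6 = 1
  <chi_rho, chi_1> = (1/6)[1*(8)*conj(1) + 1*(-2 + exp(2*I*pi/3) + 3*exp(I*pi/3))*conj(exp(I*pi/3)) + 1*(4 + exp(-2*I*pi/3) + 3*exp(2*I*pi/3))*conj(exp(2*I*pi/3)) + 1*(-4)*conj(-1) + 1*(4 + 3*exp(-2*I*pi/3) + exp(2*I*pi/3))*conj(exp(-2*I*pi/3)) + 1*(-2 + 3*exp(-I*pi/3) + exp(-2*I*pi/3))*conj(exp(-I*pi/3))]
      = (1/6)[(8) + (3 + exp(I*pi/3) - 2*exp(-I*pi/3)) + (3 + 4*exp(-2*I*pi/3) + exp(2*I*pi/3)) + (4) + (3 + exp(-2*I*pi/3) + 4*exp(2*I*pi/3)) + (3 - 2*exp(I*pi/3) + exp(-I*pi/3))] = 18/6 = 3
  <chi_rho, chi_2> = (1/6)[1*(8)*conj(1) + 1*(-2 + exp(2*I*pi/3) + 3*exp(I*pi/3))*conj(exp(2*I*pi/3)) + 1*(4 + exp(-2*I*pi/3) + 3*exp(2*I*pi/3))*conj(exp(-2*I*pi/3)) + 1*(-4)*conj(1) + 1*(4 + 3*exp(-2*I*pi/3) + exp(2*I*pi/3))*conj(exp(2*I*pi/3)) + 1*(-2 + 3*exp(-I*pi/3) + exp(-2*I*pi/3))*conj(exp(-2*I*pi/3))]
      = (1/6)[(8) + (1 + 3*exp(-I*pi/3) - 2*exp(-2*I*pi/3)) + (1 + 3*exp(-2*I*pi/3) + 4*exp(2*I*pi/3)) + (-4) + (1 + 4*exp(-2*I*pi/3) + 3*exp(2*I*pi/3)) + (1 - 2*exp(2*I*pi/3) + 3*exp(I*pi/3))] = 6/6 = 1
  <chi_rho, chi_3> = (1/6)[1*(8)*conj(1) + 1*(-2 + exp(2*I*pi/3) + 3*exp(I*pi/3))*conj(-1) + 1*(4 + exp(-2*I*pi/3) + 3*exp(2*I*pi/3))*conj(1) + 1*(-4)*conj(-1) + 1*(4 + 3*exp(-2*I*pi/3) + exp(2*I*pi/3))*conj(1) + 1*(-2 + 3*exp(-I*pi/3) + exp(-2*I*pi/3))*conj(-1)]
      = (1/6)[(8) + (2 - 3*exp(I*pi/3) - exp(2*I*pi/3)) + (4 + exp(-2*I*pi/3) + 3*exp(2*I*pi/3)) + (4) + (4 + 3*exp(-2*I*pi/3) + exp(2*I*pi/3)) + (2 - exp(-2*I*pi/3) - 3*exp(-I*pi/3))] = 18/6 = 3
  <chi_rho, chi_4> = (1/6)[1*(8)*conj(1) + 1*(-2 + exp(2*I*pi/3) + 3*exp(I*pi/3))*conj(exp(-2*I*pi/3)) + 1*(4 + exp(-2*I*pi/3) + 3*exp(2*I*pi/3))*conj(exp(2*I*pi/3)) + 1*(-4)*conj(1) + 1*(4 + 3*exp(-2*I*pi/3) + exp(2*I*pi/3))*conj(exp(-2*I*pi/3)) + 1*(-2 + 3*exp(-I*pi/3) + exp(-2*I*pi/3))*conj(exp(2*I*pi/3))]
      = (1/6)[(8) + (-3 - 2*exp(2*I*pi/3) + exp(-2*I*pi/3)) + (3 + 4*exp(-2*I*pi/3) + exp(2*I*pi/3)) + (-4) + (3 + exp(-2*I*pi/3) + 4*exp(2*I*pi/3)) + (-3 + exp(2*I*pi/3) - 2*exp(-2*I*pi/3))] = 0/6 = 0
  <chi_rho, chi_5> = (1/6)[1*(8)*conj(1) + 1*(-2 + exp(2*I*pi/3) + 3*exp(I*pi/3))*conj(exp(-I*pi/3)) + 1*(4 + exp(-2*I*pi/3) + 3*exp(2*I*pi/3))*conj(exp(-2*I*pi/3)) + 1*(-4)*conj(-1) + 1*(4 + 3*exp(-2*I*pi/3) + exp(2*I*pi/3))*conj(exp(2*I*pi/3)) + 1*(-2 + 3*exp(-I*pi/3) + exp(-2*I*pi/3))*conj(exp(I*pi/3))]
      = (1/6)[(8) + (-1 - 2*exp(I*pi/3) + 3*exp(2*I*pi/3)) + (1 + 3*exp(-2*I*pi/3) + 4*exp(2*I*pi/3)) + (4) + (1 + 4*exp(-2*I*pi/3) + 3*exp(2*I*pi/3)) + (-1 + 3*exp(-2*I*pi/3) - 2*exp(-I*pi/3))] = 0/6 = 0
(Exp terms are combined using exp(i*s)*conj(exp(i*t)) = exp(i*(s-t)), and sums of them are collapsed using the identity that for every m > 1 the m distinct m-th roots of unity sum to 0, e.g. 1 + exp(2*I*pi/3) + exp(-2*I*pi/3) = 0.)
Dimension check: dim(rho) = sum (mult * dim) = 1*1 + 3*1 + 1*1 + 3*1 + 0*1 + 0*1 = 8 = chi_rho(e) = 8.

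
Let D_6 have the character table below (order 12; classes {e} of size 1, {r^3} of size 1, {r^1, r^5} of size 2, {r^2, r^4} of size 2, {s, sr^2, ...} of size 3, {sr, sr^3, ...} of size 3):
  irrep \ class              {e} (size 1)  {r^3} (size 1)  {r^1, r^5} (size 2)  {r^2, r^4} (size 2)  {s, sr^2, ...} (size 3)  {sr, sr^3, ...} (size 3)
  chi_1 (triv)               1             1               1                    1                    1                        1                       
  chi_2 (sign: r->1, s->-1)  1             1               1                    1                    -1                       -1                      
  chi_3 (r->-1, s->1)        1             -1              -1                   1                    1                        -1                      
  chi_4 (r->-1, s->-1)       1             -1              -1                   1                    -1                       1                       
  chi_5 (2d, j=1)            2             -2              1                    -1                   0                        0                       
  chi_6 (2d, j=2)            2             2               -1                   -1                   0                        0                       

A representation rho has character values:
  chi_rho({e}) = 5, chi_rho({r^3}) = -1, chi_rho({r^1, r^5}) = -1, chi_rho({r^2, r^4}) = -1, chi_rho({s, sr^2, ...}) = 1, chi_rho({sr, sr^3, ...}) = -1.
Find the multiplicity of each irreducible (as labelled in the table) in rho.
Multiplicities: chi_1: 0, chi_2: 0, chi_3: 1, chi_4: 0, chi_5: 1, chi_6: 1.

Working: Use <chi_rho, chi> = (1/|G|) sum_C |C| * chi_rho(C) * conj(chi(C)) with |G| = 12 for each irreducible chi in the table:
  <chi_rho, chi_1> = (1/12)[1*(5)*conj(1) + 1*(-1)*conj(1) + 2*(-1)*conj(1) + 2*(-1)*conj(1) + 3*(1)*conj(1) + 3*(-1)*conj(1)]
      = (1/12)[(5) + (-1) + (-2) + (-2) + (3) + (-3)] = 0/12 = 0
  <chi_rho, chi_2> = (1/12)[1*(5)*conj(1) + 1*(-1)*conj(1) + 2*(-1)*conj(1) + 2*(-1)*conj(1) + 3*(1)*conj(-1) + 3*(-1)*conj(-1)]
      = (1/12)[(5) + (-1) + (-2) + (-2) + (-3) + (3)] = 0/12 = 0
  <chi_rho, chi_3> = (1/12)[1*(5)*conj(1) + 1*(-1)*conj(-1) + 2*(-1)*conj(-1) + 2*(-1)*conj(1) + 3*(1)*conj(1) + 3*(-1)*conj(-1)]
      = (1/12)[(5) + (1) + (2) + (-2) + (3) + (3)] = 12/12 = 1
  <chi_rho, chi_4> = (1/12)[1*(5)*conj(1) + 1*(-1)*conj(-1) + 2*(-1)*conj(-1) + 2*(-1)*conj(1) + 3*(1)*conj(-1) + 3*(-1)*conj(1)]
      = (1/12)[(5) + (1) + (2) + (-2) + (-3) + (-3)] = 0/12 = 0
  <chi_rho, chi_5> = (1/12)[1*(5)*conj(2) + 1*(-1)*conj(-2) + 2*(-1)*conj(1) + 2*(-1)*conj(-1) + 3*(1)*conj(0) + 3*(-1)*conj(0)]
      = (1/12)[(10) + (2) + (-2) + (2) + (0) + (0)] = 12/12 = 1
  <chi_rho, chi_6> = (1/12)[1*(5)*conj(2) + 1*(-1)*conj(2) + 2*(-1)*conj(-1) + 2*(-1)*conj(-1) + 3*(1)*conj(0) + 3*(-1)*conj(0)]
      = (1/12)[(10) + (-2) + (2) + (2) + (0) + (0)] = 12/12 = 1
Dimension check: dim(rho) = sum (mult * dim) = 0*1 + 0*1 + 1*1 + 0*1 + 1*2 + 1*2 = 5 = chi_rho(e) = 5.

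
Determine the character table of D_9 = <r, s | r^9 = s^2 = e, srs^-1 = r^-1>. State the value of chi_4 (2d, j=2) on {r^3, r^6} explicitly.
Conjugacy classes: {e} of size 1, {r^1, r^8} of size 2, {r^2, r^7} of size 2, {r^3, r^6} of size 2, {r^4, r^5} of size 2, {s, sr, ..., sr^8} of size 9.
Character table:
  irrep \ class              {e} (size 1)  {r^1, r^8} (size 2)  {r^2, r^7} (size 2)  {r^3, r^6} (size 2)  {r^4, r^5} (size 2)  {s, sr, ..., sr^8} (size 9)
  chi_1 (triv)               1             1                    1                    1                    1                    1                          
  chi_2 (sign: r->1, s->-1)  1             1                    1                    1                    1                    -1                         
  chi_3 (2d, j=1)            2             2*cos(2*pi/9)        2*cos(4*pi/9)        -1                   -2*cos(pi/9)         0                          
  chi_4 (2d, j=2)            2             2*cos(4*pi/9)        -2*cos(pi/9)         -1                   2*cos(2*pi/9)        0                          
  chi_5 (2d, j=3)            2             -1                   -1                   2                    -1                   0                          
  chi_6 (2d, j=4)            2             -2*cos(pi/9)         2*cos(2*pi/9)        -1                   2*cos(4*pi/9)        0                          

Spot check: chi_4 (2d, j=2) on {r^3, r^6} = -1.

Solution. D_9 has order 2*9 = 18 with 6 conjugacy classes, hence 6 irreducibles. Sum of squared dims 1 + 1 + 4 + 4 + 4 + 4 = 18 = |G|. Linear characters come from the abelianisation; the 2-dimensional irreps have character r^k -> 2*cos(2*pi*j*k/9), reflections -> 0.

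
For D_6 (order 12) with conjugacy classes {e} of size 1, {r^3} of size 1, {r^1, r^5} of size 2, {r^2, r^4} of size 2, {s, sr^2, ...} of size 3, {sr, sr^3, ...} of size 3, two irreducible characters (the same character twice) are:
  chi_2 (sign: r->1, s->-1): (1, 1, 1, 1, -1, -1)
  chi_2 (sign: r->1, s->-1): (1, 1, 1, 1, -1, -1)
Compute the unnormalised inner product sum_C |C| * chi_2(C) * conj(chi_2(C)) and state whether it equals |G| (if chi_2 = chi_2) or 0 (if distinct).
Sum = 12 = |G| = 12; so <chi_2, chi_2> = 1 (norm-1 confirms irreducibility).

Justification: Compute term by term over conjugacy classes (|C| * chi_2(C) * conj(chi_2(C))):
  1*(1)*conj(1) + 1*(1)*conj(1) + 2*(1)*conj(1) + 2*(1)*conj(1) + 3*(-1)*conj(-1) + 3*(-1)*conj(-1)
  = (1) + (1) + (2) + (2) + (3) + (3)
  = 12.
Dividing by |G| = 12 gives 12/12 = 1, matching the row-orthogonality relation <chi_2, chi_2> = [chi_2 = chi_2].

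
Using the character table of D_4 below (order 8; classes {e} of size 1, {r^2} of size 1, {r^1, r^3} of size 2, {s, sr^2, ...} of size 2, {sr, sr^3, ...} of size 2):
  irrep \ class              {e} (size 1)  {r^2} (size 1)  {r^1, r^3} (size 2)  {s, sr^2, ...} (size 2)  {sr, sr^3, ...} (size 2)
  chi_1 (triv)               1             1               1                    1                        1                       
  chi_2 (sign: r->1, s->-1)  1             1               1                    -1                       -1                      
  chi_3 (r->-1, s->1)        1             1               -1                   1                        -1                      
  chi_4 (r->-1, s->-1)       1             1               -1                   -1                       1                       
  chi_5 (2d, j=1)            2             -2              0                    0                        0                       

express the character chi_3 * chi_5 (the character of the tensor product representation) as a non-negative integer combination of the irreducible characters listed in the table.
chi_3 tensor chi_5 = chi_5 (all other irreducibles have multiplicity 0).

Justification: The character of a tensor product is the pointwise product (chi_3 * chi_5)(C) = chi_3(C) * chi_5(C):
  {e}: (1)*(2), {r^2}: (1)*(-2), {r^1, r^3}: (-1)*(0), {s, sr^2, ...}: (1)*(0), {sr, sr^3, ...}: (-1)*(0)
so (chi_3 * chi_5) takes values
  {e} -> 2, {r^2} -> -2, {r^1, r^3} -> 0, {s, sr^2, ...} -> 0, {sr, sr^3, ...} -> 0.
Now take the inner product of this character with each irreducible chi from the table, <chi_3*chi_5, chi> = (1/8) sum_C |C| (chi_3*chi_5)(C) conj(chi(C)):
  <chi_3*chi_5, chi_1> = (1/8)[1*(2)*conj(1) + 1*(-2)*conj(1) + 2*(0)*conj(1) + 2*(0)*conj(1) + 2*(0)*conj(1)]
      = (1/8)[(2) + (-2) + (0) + (0) + (0)] = 0/8 = 0
  <chi_3*chi_5, chi_2> = (1/8)[1*(2)*conj(1) + 1*(-2)*conj(1) + 2*(0)*conj(1) + 2*(0)*conj(-1) + 2*(0)*conj(-1)]
      = (1/8)[(2) + (-2) + (0) + (0) + (0)] = 0/8 = 0
  <chi_3*chi_5, chi_3> = (1/8)[1*(2)*conj(1) + 1*(-2)*conj(1) + 2*(0)*conj(-1) + 2*(0)*conj(1) + 2*(0)*conj(-1)]
      = (1/8)[(2) + (-2) + (0) + (0) + (0)] = 0/8 = 0
  <chi_3*chi_5, chi_4> = (1/8)[1*(2)*conj(1) + 1*(-2)*conj(1) + 2*(0)*conj(-1) + 2*(0)*conj(-1) + 2*(0)*conj(1)]
      = (1/8)[(2) + (-2) + (0) + (0) + (0)] = 0/8 = 0
  <chi_3*chi_5, chi_5> = (1/8)[1*(2)*conj(2) + 1*(-2)*conj(-2) + 2*(0)*conj(0) + 2*(0)*conj(0) + 2*(0)*conj(0)]
      = (1/8)[(4) + (4) + (0) + (0) + (0)] = 8/8 = 1
Hence the multiplicities are chi_5: 1. Dimension check: dim(chi_3)*dim(chi_5) = 1*2 = 2 and sum (mult * dim) = 1*2 = 2.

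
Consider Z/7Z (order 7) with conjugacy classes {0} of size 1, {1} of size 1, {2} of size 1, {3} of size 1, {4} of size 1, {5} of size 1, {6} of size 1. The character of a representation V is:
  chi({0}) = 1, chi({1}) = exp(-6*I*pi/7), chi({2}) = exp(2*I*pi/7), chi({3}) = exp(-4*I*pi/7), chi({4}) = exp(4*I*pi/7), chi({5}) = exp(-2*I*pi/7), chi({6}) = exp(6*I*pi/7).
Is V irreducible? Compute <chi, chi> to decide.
Irreducible: <chi, chi> = 1.

Reasoning: <chi, chi> = (1/|G|) sum_C |C| * |chi(C)|^2 = (1/7)[1*|1|^2 + 1*|exp(-6*I*pi/7)|^2 + 1*|exp(2*I*pi/7)|^2 + 1*|exp(-4*I*pi/7)|^2 + 1*|exp(4*I*pi/7)|^2 + 1*|exp(-2*I*pi/7)|^2 + 1*|exp(6*I*pi/7)|^2]
  = (1/7)[(1) + (1) + (1) + (1) + (1) + (1) + (1)] = 7/7 = 1.
(Exp terms are combined using exp(i*s)*conj(exp(i*t)) = exp(i*(s-t)), and sums of them are collapsed using the identity that for every m > 1 the m distinct m-th roots of unity sum to 0, e.g. 1 + exp(2*I*pi/3) + exp(-2*I*pi/3) = 0.)
A character is irreducible iff <chi, chi> = 1, so this representation is irreducible.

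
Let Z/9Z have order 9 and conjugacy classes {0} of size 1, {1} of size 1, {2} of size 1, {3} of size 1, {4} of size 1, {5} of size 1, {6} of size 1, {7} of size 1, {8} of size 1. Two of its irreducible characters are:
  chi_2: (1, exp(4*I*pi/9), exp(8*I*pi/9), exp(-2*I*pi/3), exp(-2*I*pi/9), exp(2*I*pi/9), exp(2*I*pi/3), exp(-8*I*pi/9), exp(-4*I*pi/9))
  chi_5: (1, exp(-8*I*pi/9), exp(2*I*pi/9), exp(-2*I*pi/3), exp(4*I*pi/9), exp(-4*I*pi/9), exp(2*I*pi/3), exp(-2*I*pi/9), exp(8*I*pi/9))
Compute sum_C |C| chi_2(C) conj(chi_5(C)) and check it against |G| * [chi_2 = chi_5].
Sum = 0; so <chi_2, chi_5> = 0 (distinct irreducibles are orthogonal).

Solution. Compute term by term over conjugacy classes (|C| * chi_2(C) * conj(chi_5(C))):
  1*(1)*conj(1) + 1*(exp(4*I*pi/9))*conj(exp(-8*I*pi/9)) + 1*(exp(8*I*pi/9))*conj(exp(2*I*pi/9)) + 1*(exp(-2*I*pi/3))*conj(exp(-2*I*pi/3)) + 1*(exp(-2*I*pi/9))*conj(exp(4*I*pi/9)) + 1*(exp(2*I*pi/9))*conj(exp(-4*I*pi/9)) + 1*(exp(2*I*pi/3))*conj(exp(2*I*pi/3)) + 1*(exp(-8*I*pi/9))*conj(exp(-2*I*pi/9)) + 1*(exp(-4*I*pi/9))*conj(exp(8*I*pi/9))
  = (1) + (exp(-2*I*pi/3)) + (exp(2*I*pi/3)) + (1) + (exp(-2*I*pi/3)) + (exp(2*I*pi/3)) + (1) + (exp(-2*I*pi/3)) + (exp(2*I*pi/3))
  = 0.
(Exp terms are combined using exp(i*s)*conj(exp(i*t)) = exp(i*(s-t)), and sums of them are collapsed using the identity that for every m > 1 the m distinct m-th roots of unity sum to 0, e.g. 1 + exp(2*I*pi/3) + exp(-2*I*pi/3) = 0.)
Dividing by |G| = 9 gives 0/9 = 0, matching the row-orthogonality relation <chi_2, chi_5> = [chi_2 = chi_5].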